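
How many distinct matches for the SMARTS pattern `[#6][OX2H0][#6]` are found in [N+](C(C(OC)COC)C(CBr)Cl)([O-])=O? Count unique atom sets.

[#6][OX2H0][#6] is the SMARTS for an ether: an aliphatic oxygen bridging two carbons with no H on the oxygen.
The molecule carries 2 separate instances of a methoxy ether (-OCH3) meeting every constraint; each maps to a distinct set of atoms, giving 2 matches.

2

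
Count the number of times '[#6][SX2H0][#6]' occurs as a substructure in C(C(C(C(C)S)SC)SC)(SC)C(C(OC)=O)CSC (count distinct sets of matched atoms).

4

[#6][SX2H0][#6] is the SMARTS for a thioether: an aliphatic sulfur bridging two carbons with no H on the sulfur.
The molecule carries 4 separate instances of a methylthio ether (-SCH3) meeting every constraint; each maps to a distinct set of atoms, giving 4 matches.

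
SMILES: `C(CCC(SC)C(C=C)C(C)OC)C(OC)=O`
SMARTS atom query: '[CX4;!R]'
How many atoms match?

Check the 17 heavy atoms by environment: 10× C (X4, acyclic) → match; 1× S (X2, acyclic) → no; 2× O (X2, acyclic) → no; 3× C (X3, acyclic) → no; 1× O (X1, acyclic) → no.
That gives 10 matching atoms.

10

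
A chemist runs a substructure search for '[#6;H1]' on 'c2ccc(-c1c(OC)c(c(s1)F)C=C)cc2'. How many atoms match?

The query [#6;H1] means: any carbon bearing exactly one hydrogen.
Check the 16 heavy atoms by environment: 1× s (aromatic, H0) → no; 5× c (aromatic, H0) → no; 1× O (H0) → no; 1× C (H3) → no; 1× F (H0) → no; 5× c (aromatic, H1) → match; 1× C (H1) → match; 1× C (H2) → no.
Summing the matching environments: 5 + 1 = 6 matching atoms.

6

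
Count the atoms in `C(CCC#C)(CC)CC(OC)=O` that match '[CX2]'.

2

The query [CX2] means: C with X2: aliphatic carbon with exactly 2 total connections.
Check the 12 heavy atoms by environment: 7× C (X4) → no; 2× C (X2) → match; 1× C (X3) → no; 1× O (X1) → no; 1× O (X2) → no.
That gives 2 matching atoms.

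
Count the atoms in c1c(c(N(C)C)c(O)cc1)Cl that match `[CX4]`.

2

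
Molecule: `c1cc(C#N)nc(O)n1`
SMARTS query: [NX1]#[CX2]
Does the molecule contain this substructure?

Yes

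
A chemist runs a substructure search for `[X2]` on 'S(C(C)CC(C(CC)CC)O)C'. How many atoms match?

2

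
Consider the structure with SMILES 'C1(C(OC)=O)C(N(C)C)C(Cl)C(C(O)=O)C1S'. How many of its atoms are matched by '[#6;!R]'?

The query [#6;!R] means: carbon not in any ring.
Check the 17 heavy atoms by environment: 5× C (in 5-ring) → no; 5× C (acyclic) → match; 4× O (acyclic) → no; 1× N (acyclic) → no; 1× Cl (acyclic) → no; 1× S (acyclic) → no.
That gives 5 matching atoms.

5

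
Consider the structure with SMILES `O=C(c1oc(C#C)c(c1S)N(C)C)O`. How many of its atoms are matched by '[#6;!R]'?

5

The query [#6;!R] means: carbon not in any ring.
Check the 14 heavy atoms by environment: 1× o (aromatic, in 5-ring) → no; 4× c (aromatic, in 5-ring) → no; 1× S (acyclic) → no; 5× C (acyclic) → match; 1× N (acyclic) → no; 2× O (acyclic) → no.
That gives 5 matching atoms.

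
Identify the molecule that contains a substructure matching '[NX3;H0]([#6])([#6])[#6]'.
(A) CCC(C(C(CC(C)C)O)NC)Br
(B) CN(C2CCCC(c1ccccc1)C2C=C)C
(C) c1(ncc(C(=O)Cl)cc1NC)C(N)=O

B

[NX3;H0]([#6])([#6])[#6] describes a trivalent nitrogen with no H, bonded to three carbons (a tertiary amine).
(A) has an N-methylamino group (-NHCH3) but the nitrogen still has one H (H1), not H0.
(B) contains a dimethylamino group (-N(CH3)2), which satisfies every atom and bond constraint.
(C) has a primary amide (-C(=O)NH2) but the amide nitrogen has H2 and only one carbon neighbour.
So the answer is (B).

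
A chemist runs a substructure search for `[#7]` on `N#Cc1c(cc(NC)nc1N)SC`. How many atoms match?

The query [#7] means: #7 matches any nitrogen atom regardless of aromaticity.
Check the 13 heavy atoms by environment: 1× n (aromatic) → match; 5× c (aromatic) → no; 1× S → no; 3× C → no; 3× N → match.
Summing the matching environments: 1 + 3 = 4 matching atoms.

4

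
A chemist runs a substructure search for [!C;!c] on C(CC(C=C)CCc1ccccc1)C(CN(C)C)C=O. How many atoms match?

The query [!C;!c] means: neither aliphatic nor aromatic carbon — same as [!#6].
Check the 20 heavy atoms by environment: 12× C → no; 1× O → match; 6× c (aromatic) → no; 1× N → match.
Summing the matching environments: 1 + 1 = 2 matching atoms.

2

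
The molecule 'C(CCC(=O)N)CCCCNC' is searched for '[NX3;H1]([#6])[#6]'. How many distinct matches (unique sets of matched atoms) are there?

1

[NX3;H1]([#6])[#6] is the SMARTS for a secondary amine: a trivalent nitrogen with one H, bonded to two carbons.
Exactly one fragment in the molecule meets all constraints, giving 1 match.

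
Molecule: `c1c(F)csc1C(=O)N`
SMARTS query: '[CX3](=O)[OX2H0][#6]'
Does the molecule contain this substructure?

No

The pattern [CX3](=O)[OX2H0][#6] describes a carbonyl carbon bonded to an oxygen that is itself bonded to carbon (no H on that O) — an ester.
The closest candidate here is a primary amide (-C(=O)NH2), but the carbonyl is bonded to N, not to an O-C linkage. No other fragment satisfies the full query, so there is no match.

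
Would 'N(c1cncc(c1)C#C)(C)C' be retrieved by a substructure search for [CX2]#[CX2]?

Yes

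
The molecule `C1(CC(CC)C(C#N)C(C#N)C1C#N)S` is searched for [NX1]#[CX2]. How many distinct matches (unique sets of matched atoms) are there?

[NX1]#[CX2] is the SMARTS for a nitrile: a nitrogen triple-bonded to a two-connected carbon.
The molecule carries 3 separate instances of a nitrile (-C#N) meeting every constraint; each maps to a distinct set of atoms, giving 3 matches.

3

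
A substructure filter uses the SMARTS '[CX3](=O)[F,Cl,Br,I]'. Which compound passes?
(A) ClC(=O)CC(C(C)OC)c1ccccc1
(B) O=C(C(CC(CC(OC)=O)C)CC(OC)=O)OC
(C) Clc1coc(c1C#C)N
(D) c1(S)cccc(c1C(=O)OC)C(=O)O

[CX3](=O)[F,Cl,Br,I] describes a carbonyl carbon bonded to a halogen (an acyl halide).
(A) contains an acyl chloride (-C(=O)Cl), which satisfies every atom and bond constraint.
(B) has a methyl-ester group (-C(=O)OCH3) but the carbonyl is bonded to -O-C, not to a halogen.
(C) has a chloro substituent but the Cl is not on a carbonyl carbon.
(D) has a carboxylic acid group (-C(=O)OH) but the carbonyl is bonded to -OH, not to a halogen.
So the answer is (A).

A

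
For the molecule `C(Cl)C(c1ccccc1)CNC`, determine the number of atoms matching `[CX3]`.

0

The query [CX3] means: C with X3: aliphatic carbon with exactly 3 total connections.
Check the 12 heavy atoms by environment: 4× C (X4) → no; 1× N (X3) → no; 6× c (aromatic, X3) → no; 1× Cl (X1) → no.
No environment satisfies the query, so 0 matching atoms.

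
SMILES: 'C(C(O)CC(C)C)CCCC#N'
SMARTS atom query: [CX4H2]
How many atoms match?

5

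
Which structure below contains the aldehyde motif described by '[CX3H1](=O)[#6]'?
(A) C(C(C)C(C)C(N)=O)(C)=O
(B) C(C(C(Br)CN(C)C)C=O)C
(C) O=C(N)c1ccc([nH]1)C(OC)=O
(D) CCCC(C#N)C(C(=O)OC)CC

B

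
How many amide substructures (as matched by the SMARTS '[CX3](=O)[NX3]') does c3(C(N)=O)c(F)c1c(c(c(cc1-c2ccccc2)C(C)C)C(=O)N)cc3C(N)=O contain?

3

[CX3](=O)[NX3] is the SMARTS for an amide: a carbonyl carbon bonded to a trivalent nitrogen.
The molecule carries 3 separate instances of a primary amide (-C(=O)NH2) meeting every constraint; each maps to a distinct set of atoms, giving 3 matches.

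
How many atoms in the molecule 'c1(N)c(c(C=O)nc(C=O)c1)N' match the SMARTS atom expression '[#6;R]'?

Check the 12 heavy atoms by environment: 1× n (aromatic, in 6-ring) → no; 5× c (aromatic, in 6-ring) → match; 2× N (acyclic) → no; 2× C (acyclic) → no; 2× O (acyclic) → no.
That gives 5 matching atoms.

5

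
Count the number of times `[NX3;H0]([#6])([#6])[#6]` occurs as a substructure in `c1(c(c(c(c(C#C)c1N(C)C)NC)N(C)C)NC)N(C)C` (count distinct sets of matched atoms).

3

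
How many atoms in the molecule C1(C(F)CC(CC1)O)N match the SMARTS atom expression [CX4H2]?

The query [CX4H2] means: sp3 carbon (X4) with exactly two hydrogens.
Check the 9 heavy atoms by environment: 3× C (H2, X4) → match; 3× C (H1, X4) → no; 1× N (H2, X3) → no; 1× O (H1, X2) → no; 1× F (H0, X1) → no.
That gives 3 matching atoms.

3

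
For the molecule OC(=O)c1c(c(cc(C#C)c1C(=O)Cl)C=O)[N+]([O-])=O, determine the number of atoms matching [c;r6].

6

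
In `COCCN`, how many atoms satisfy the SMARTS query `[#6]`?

3

Check the 5 heavy atoms by environment: 3× C → match; 1× N → no; 1× O → no.
That gives 3 matching atoms.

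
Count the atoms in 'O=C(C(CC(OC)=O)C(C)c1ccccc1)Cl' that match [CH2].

1

The query [CH2] means: aliphatic carbon with exactly two hydrogens.
Check the 17 heavy atoms by environment: 1× C (H2) → match; 2× C (H1) → no; 2× C (H3) → no; 1× c (aromatic, H0) → no; 5× c (aromatic, H1) → no; 2× C (H0) → no; 3× O (H0) → no; 1× Cl (H0) → no.
That gives 1 matching atom.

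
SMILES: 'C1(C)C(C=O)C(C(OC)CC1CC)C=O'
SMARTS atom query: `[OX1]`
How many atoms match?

The query [OX1] means: aliphatic oxygen with one total connection — typically a carbonyl =O or an oxide.
Check the 15 heavy atoms by environment: 10× C (X4) → no; 1× O (X2) → no; 2× C (X3) → no; 2× O (X1) → match.
That gives 2 matching atoms.

2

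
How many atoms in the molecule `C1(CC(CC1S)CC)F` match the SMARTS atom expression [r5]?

5

The query [r5] means: r5 matches atoms in a five-membered ring.
Check the 9 heavy atoms by environment: 5× C (in 5-ring) → match; 1× F (acyclic) → no; 1× S (acyclic) → no; 2× C (acyclic) → no.
That gives 5 matching atoms.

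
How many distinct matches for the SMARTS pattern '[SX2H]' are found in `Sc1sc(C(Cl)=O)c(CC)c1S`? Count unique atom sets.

2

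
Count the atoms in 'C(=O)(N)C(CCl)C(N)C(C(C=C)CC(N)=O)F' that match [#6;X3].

4

The query [#6;X3] means: any carbon (aromatic or not) with three total connections.
Check the 17 heavy atoms by environment: 6× C (X4) → no; 3× N (X3) → no; 4× C (X3) → match; 2× O (X1) → no; 1× F (X1) → no; 1× Cl (X1) → no.
That gives 4 matching atoms.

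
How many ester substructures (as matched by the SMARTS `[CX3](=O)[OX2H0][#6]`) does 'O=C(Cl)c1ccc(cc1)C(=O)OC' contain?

1

[CX3](=O)[OX2H0][#6] is the SMARTS for an ester: a carbonyl carbon bonded to an oxygen that is itself bonded to carbon (no H on that O).
Exactly one fragment in the molecule meets all constraints, giving 1 match.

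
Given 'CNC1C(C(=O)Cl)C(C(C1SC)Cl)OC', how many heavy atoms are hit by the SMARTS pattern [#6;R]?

Check the 15 heavy atoms by environment: 5× C (in 5-ring) → match; 4× C (acyclic) → no; 2× O (acyclic) → no; 2× Cl (acyclic) → no; 1× N (acyclic) → no; 1× S (acyclic) → no.
That gives 5 matching atoms.

5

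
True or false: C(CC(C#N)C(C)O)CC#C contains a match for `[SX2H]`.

The pattern [SX2H] describes an aliphatic sulfur with two connections, one being H — a thiol.
The closest candidate here is a hydroxyl group (-OH), but it is an -OH, not an -SH. No other fragment satisfies the full query, so there is no match.

False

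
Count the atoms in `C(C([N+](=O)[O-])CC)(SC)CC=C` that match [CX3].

The query [CX3] means: C with X3: aliphatic carbon with exactly 3 total connections.
Check the 12 heavy atoms by environment: 6× C (X4) → no; 2× C (X3) → match; 1× N (charge +1, X3) → no; 1× O (charge -1, X1) → no; 1× O (X1) → no; 1× S (X2) → no.
That gives 2 matching atoms.

2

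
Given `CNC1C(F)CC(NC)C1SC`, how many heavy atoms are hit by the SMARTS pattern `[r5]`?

5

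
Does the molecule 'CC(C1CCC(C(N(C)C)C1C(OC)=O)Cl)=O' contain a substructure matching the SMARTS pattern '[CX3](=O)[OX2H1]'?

No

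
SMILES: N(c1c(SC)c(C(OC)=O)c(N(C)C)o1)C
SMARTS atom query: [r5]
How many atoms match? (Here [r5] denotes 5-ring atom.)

5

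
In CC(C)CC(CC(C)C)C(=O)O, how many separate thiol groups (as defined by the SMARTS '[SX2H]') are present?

0

[SX2H] is the SMARTS for a thiol: an aliphatic sulfur with two connections, one being H.
No fragment in the molecule satisfies every constraint, giving 0 matches.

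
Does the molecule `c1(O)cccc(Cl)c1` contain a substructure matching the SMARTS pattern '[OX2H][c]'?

The pattern [OX2H][c] describes a hydroxyl oxygen attached to an aromatic carbon — a phenol.
The molecule carries a hydroxyl group (-OH), whose atoms satisfy every constraint of the query, so the pattern matches.

Yes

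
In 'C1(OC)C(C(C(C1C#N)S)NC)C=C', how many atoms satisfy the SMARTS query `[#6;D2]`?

2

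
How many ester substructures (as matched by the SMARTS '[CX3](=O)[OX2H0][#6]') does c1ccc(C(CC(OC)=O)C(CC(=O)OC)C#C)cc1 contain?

[CX3](=O)[OX2H0][#6] is the SMARTS for an ester: a carbonyl carbon bonded to an oxygen that is itself bonded to carbon (no H on that O).
The molecule carries 2 separate instances of a methyl-ester group (-C(=O)OCH3) meeting every constraint; each maps to a distinct set of atoms, giving 2 matches.

2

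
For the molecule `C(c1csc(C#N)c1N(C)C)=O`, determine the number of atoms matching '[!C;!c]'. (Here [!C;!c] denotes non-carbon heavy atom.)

4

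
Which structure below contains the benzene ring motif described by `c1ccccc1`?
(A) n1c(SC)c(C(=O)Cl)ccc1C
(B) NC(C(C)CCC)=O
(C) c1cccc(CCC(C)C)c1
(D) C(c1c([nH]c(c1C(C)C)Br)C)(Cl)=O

C

c1ccccc1 describes six aromatic carbons in a ring (a benzene ring).
(A) has a methyl group (-CH3) but no six-membered all-carbon aromatic ring is present.
(B) has a methyl group (-CH3) but no six-membered all-carbon aromatic ring is present.
(C) contains a phenyl ring, which satisfies every atom and bond constraint.
(D) has a methyl group (-CH3) but no six-membered all-carbon aromatic ring is present.
So the answer is (C).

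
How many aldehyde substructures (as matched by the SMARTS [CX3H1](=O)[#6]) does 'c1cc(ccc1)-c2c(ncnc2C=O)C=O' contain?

2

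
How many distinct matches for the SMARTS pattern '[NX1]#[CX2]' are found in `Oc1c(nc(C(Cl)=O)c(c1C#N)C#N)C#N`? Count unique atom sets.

[NX1]#[CX2] is the SMARTS for a nitrile: a nitrogen triple-bonded to a two-connected carbon.
The molecule carries 3 separate instances of a nitrile (-C#N) meeting every constraint; each maps to a distinct set of atoms, giving 3 matches.

3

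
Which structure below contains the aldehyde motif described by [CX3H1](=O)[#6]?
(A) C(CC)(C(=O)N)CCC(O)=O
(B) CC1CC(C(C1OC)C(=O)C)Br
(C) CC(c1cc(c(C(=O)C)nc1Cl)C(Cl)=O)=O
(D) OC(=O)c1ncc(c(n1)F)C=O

[CX3H1](=O)[#6] describes an sp2 carbon with one H, double-bonded to O and single-bonded to carbon (an aldehyde).
(A) has a carboxylic acid group (-C(=O)OH) but the carbonyl carbon has H0 and is bonded to O, not H1.
(B) has an acetyl/ketone group (-C(=O)CH3) but the carbonyl carbon has H0 (two carbon neighbours), not H1.
(C) has an acetyl/ketone group (-C(=O)CH3) but the carbonyl carbon has H0 (two carbon neighbours), not H1.
(D) contains an aldehyde (-CHO), which satisfies every atom and bond constraint.
So the answer is (D).

D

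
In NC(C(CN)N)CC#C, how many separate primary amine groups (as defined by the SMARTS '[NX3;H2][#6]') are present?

3

[NX3;H2][#6] is the SMARTS for a primary amine: a trivalent nitrogen with two H attached to carbon.
The molecule carries 3 separate instances of a primary amino group (-NH2) meeting every constraint; each maps to a distinct set of atoms, giving 3 matches.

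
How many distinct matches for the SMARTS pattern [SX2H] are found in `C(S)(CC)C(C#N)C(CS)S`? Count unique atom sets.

[SX2H] is the SMARTS for a thiol: an aliphatic sulfur with two connections, one being H.
The molecule carries 3 separate instances of a thiol (-SH) meeting every constraint; each maps to a distinct set of atoms, giving 3 matches.

3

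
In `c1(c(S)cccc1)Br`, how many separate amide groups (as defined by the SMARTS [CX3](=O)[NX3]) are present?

[CX3](=O)[NX3] is the SMARTS for an amide: a carbonyl carbon bonded to a trivalent nitrogen.
No fragment in the molecule satisfies every constraint, giving 0 matches.

0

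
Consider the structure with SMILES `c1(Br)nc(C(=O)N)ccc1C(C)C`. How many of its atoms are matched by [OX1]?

Check the 13 heavy atoms by environment: 1× n (aromatic, X2) → no; 5× c (aromatic, X3) → no; 1× Br (X1) → no; 1× C (X3) → no; 1× O (X1) → match; 1× N (X3) → no; 3× C (X4) → no.
That gives 1 matching atom.

1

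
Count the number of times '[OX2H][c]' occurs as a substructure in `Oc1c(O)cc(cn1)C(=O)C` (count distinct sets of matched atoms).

2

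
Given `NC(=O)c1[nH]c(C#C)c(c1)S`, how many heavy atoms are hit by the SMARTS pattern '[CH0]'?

2

The query [CH0] means: aliphatic carbon with no attached hydrogen.
Check the 11 heavy atoms by environment: 1× n (aromatic, H1) → no; 3× c (aromatic, H0) → no; 1× c (aromatic, H1) → no; 2× C (H0) → match; 1× C (H1) → no; 1× O (H0) → no; 1× N (H2) → no; 1× S (H1) → no.
That gives 2 matching atoms.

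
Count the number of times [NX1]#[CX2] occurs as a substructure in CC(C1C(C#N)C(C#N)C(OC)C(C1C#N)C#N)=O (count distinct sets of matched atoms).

4

[NX1]#[CX2] is the SMARTS for a nitrile: a nitrogen triple-bonded to a two-connected carbon.
The molecule carries 4 separate instances of a nitrile (-C#N) meeting every constraint; each maps to a distinct set of atoms, giving 4 matches.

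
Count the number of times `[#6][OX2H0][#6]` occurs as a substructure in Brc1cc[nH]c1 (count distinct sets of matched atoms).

[#6][OX2H0][#6] is the SMARTS for an ether: an aliphatic oxygen bridging two carbons with no H on the oxygen.
No fragment in the molecule satisfies every constraint, giving 0 matches.

0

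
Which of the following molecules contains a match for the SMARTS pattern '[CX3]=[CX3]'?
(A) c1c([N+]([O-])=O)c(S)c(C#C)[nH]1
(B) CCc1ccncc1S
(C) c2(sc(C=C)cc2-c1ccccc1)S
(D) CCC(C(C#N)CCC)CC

C

[CX3]=[CX3] describes a non-aromatic C=C double bond between two sp2 carbons (an alkene).
(A) has an ethynyl group (-C#CH) but the C-C bond is a triple bond, not a double bond.
(B) has an ethyl group (-CH2CH3) but its C-C bond is a single bond between CX4 carbons, not CX3=CX3.
(C) contains a vinyl group (-CH=CH2), which satisfies every atom and bond constraint.
(D) has an ethyl group (-CH2CH3) but its C-C bond is a single bond between CX4 carbons, not CX3=CX3.
So the answer is (C).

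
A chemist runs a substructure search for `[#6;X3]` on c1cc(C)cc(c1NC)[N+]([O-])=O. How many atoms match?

6

The query [#6;X3] means: any carbon (aromatic or not) with three total connections.
Check the 12 heavy atoms by environment: 6× c (aromatic, X3) → match; 2× C (X4) → no; 1× N (charge +1, X3) → no; 1× O (charge -1, X1) → no; 1× O (X1) → no; 1× N (X3) → no.
That gives 6 matching atoms.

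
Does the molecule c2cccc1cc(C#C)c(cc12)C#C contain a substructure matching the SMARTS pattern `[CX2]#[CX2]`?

The pattern [CX2]#[CX2] describes a carbon-carbon triple bond — an alkyne.
The molecule carries an ethynyl group (-C#CH), whose atoms satisfy every constraint of the query, so the pattern matches.

Yes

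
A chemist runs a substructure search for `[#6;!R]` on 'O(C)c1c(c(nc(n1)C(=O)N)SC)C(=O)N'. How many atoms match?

The query [#6;!R] means: carbon not in any ring.
Check the 16 heavy atoms by environment: 2× n (aromatic, in 6-ring) → no; 4× c (aromatic, in 6-ring) → no; 4× C (acyclic) → match; 3× O (acyclic) → no; 2× N (acyclic) → no; 1× S (acyclic) → no.
That gives 4 matching atoms.

4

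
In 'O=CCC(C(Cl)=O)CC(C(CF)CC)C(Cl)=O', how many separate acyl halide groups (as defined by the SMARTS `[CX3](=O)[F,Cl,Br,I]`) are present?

[CX3](=O)[F,Cl,Br,I] is the SMARTS for an acyl halide: a carbonyl carbon bonded to a halogen.
The molecule carries 2 separate instances of an acyl chloride (-C(=O)Cl) meeting every constraint; each maps to a distinct set of atoms, giving 2 matches.

2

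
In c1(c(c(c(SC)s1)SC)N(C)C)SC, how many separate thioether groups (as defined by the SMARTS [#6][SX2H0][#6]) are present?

[#6][SX2H0][#6] is the SMARTS for a thioether: an aliphatic sulfur bridging two carbons with no H on the sulfur.
The molecule carries 3 separate instances of a methylthio ether (-SCH3) meeting every constraint; each maps to a distinct set of atoms, giving 3 matches.

3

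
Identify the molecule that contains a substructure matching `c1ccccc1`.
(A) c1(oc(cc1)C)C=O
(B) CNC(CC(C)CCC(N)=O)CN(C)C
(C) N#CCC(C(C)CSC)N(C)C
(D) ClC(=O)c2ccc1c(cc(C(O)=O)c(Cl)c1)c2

c1ccccc1 describes six aromatic carbons in a ring (a benzene ring).
(A) has a methyl group (-CH3) but no six-membered all-carbon aromatic ring is present.
(B) has a methyl group (-CH3) but no six-membered all-carbon aromatic ring is present.
(C) has a methyl group (-CH3) but no six-membered all-carbon aromatic ring is present.
(D) contains the required atom environment, so the pattern matches.
So the answer is (D).

D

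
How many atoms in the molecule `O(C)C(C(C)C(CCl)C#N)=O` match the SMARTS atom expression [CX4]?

The query [CX4] means: C with X4: aliphatic carbon with exactly 4 total connections (bonds + H).
Check the 11 heavy atoms by environment: 5× C (X4) → match; 1× C (X3) → no; 1× O (X1) → no; 1× O (X2) → no; 1× C (X2) → no; 1× N (X1) → no; 1× Cl (X1) → no.
That gives 5 matching atoms.

5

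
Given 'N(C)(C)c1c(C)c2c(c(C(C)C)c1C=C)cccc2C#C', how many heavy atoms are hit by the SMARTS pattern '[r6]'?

10

Check the 21 heavy atoms by environment: 10× c (aromatic, in 6-ring) → match; 10× C (acyclic) → no; 1× N (acyclic) → no.
That gives 10 matching atoms.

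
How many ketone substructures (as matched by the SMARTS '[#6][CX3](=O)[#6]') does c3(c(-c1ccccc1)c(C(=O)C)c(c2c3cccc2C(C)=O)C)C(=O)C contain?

3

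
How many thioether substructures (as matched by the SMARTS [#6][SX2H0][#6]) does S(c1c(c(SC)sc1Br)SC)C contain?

[#6][SX2H0][#6] is the SMARTS for a thioether: an aliphatic sulfur bridging two carbons with no H on the sulfur.
The molecule carries 3 separate instances of a methylthio ether (-SCH3) meeting every constraint; each maps to a distinct set of atoms, giving 3 matches.

3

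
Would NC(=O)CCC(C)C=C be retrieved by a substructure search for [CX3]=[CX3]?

Yes

The pattern [CX3]=[CX3] describes a non-aromatic C=C double bond between two sp2 carbons — an alkene.
The molecule carries a vinyl group (-CH=CH2), whose atoms satisfy every constraint of the query, so the pattern matches.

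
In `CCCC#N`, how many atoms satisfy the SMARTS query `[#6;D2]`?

The query [#6;D2] means: any carbon bonded to exactly two heavy atoms.
Check the 5 heavy atoms by environment: 3× C (D2) → match; 1× N (D1) → no; 1× C (D1) → no.
That gives 3 matching atoms.

3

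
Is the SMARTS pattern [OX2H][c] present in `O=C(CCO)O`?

The pattern [OX2H][c] describes a hydroxyl oxygen attached to an aromatic carbon — a phenol.
The closest candidate here is a hydroxyl group (-OH), but the -OH is on an aliphatic carbon, not an aromatic c. No other fragment satisfies the full query, so there is no match.

No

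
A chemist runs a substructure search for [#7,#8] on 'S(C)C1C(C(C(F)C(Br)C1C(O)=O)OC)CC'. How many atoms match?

The query [#7,#8] means: nitrogen or oxygen (comma = OR).
Check the 17 heavy atoms by environment: 11× C → no; 3× O → match; 1× S → no; 1× Br → no; 1× F → no.
That gives 3 matching atoms.

3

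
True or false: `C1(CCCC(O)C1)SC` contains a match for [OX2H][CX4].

True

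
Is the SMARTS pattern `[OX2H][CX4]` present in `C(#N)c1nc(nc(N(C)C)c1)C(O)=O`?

No

The pattern [OX2H][CX4] describes a hydroxyl oxygen bound to an sp3 (X4) carbon — an aliphatic alcohol.
The closest candidate here is a carboxylic acid group (-C(=O)OH), but the -OH is on a CX3 carbonyl carbon, not a CX4 carbon. No other fragment satisfies the full query, so there is no match.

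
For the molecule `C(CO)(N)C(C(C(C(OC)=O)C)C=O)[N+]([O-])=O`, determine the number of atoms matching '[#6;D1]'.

Check the 17 heavy atoms by environment: 2× C (D2) → no; 5× C (D3) → no; 2× C (D1) → match; 4× O (D1) → no; 1× N (charge +1, D3) → no; 1× O (charge -1, D1) → no; 1× N (D1) → no; 1× O (D2) → no.
That gives 2 matching atoms.

2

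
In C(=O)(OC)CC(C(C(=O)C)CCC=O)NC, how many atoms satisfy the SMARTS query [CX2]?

0

The query [CX2] means: C with X2: aliphatic carbon with exactly 2 total connections.
Check the 16 heavy atoms by environment: 8× C (X4) → no; 3× C (X3) → no; 3× O (X1) → no; 1× O (X2) → no; 1× N (X3) → no.
No environment satisfies the query, so 0 matching atoms.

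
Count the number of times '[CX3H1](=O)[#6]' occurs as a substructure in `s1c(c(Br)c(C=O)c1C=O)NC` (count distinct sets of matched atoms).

[CX3H1](=O)[#6] is the SMARTS for an aldehyde: an sp2 carbon with one H, double-bonded to O and single-bonded to carbon.
The molecule carries 2 separate instances of an aldehyde (-CHO) meeting every constraint; each maps to a distinct set of atoms, giving 2 matches.

2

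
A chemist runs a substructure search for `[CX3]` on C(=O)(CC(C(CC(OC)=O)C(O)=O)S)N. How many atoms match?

The query [CX3] means: C with X3: aliphatic carbon with exactly 3 total connections.
Check the 15 heavy atoms by environment: 5× C (X4) → no; 3× C (X3) → match; 3× O (X1) → no; 1× N (X3) → no; 2× O (X2) → no; 1× S (X2) → no.
That gives 3 matching atoms.

3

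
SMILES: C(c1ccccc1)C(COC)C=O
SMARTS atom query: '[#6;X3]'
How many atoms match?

The query [#6;X3] means: any carbon (aromatic or not) with three total connections.
Check the 13 heavy atoms by environment: 4× C (X4) → no; 1× O (X2) → no; 1× C (X3) → match; 1× O (X1) → no; 6× c (aromatic, X3) → match.
Summing the matching environments: 1 + 6 = 7 matching atoms.

7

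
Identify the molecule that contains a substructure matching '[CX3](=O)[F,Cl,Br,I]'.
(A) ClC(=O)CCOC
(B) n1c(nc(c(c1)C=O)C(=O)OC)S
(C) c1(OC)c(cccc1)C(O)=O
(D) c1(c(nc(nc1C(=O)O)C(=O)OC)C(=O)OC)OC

A

[CX3](=O)[F,Cl,Br,I] describes a carbonyl carbon bonded to a halogen (an acyl halide).
(A) contains an acyl chloride (-C(=O)Cl), which satisfies every atom and bond constraint.
(B) has a methyl-ester group (-C(=O)OCH3) but the carbonyl is bonded to -O-C, not to a halogen.
(C) has a carboxylic acid group (-C(=O)OH) but the carbonyl is bonded to -OH, not to a halogen.
(D) has a methyl-ester group (-C(=O)OCH3) but the carbonyl is bonded to -O-C, not to a halogen.
So the answer is (A).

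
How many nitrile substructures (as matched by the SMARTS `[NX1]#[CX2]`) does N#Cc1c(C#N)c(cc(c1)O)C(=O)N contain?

2

[NX1]#[CX2] is the SMARTS for a nitrile: a nitrogen triple-bonded to a two-connected carbon.
The molecule carries 2 separate instances of a nitrile (-C#N) meeting every constraint; each maps to a distinct set of atoms, giving 2 matches.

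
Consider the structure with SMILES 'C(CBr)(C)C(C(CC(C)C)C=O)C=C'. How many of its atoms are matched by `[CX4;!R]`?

The query [CX4;!R] means: aliphatic carbon with four total connections, not in a ring.
Check the 14 heavy atoms by environment: 9× C (X4, acyclic) → match; 3× C (X3, acyclic) → no; 1× O (X1, acyclic) → no; 1× Br (X1, acyclic) → no.
That gives 9 matching atoms.

9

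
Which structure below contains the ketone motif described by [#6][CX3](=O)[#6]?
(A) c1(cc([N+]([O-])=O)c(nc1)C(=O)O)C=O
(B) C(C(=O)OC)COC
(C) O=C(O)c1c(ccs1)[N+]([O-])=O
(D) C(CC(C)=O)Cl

[#6][CX3](=O)[#6] describes a carbonyl carbon (no H) flanked by two carbons (a ketone).
(A) has an aldehyde (-CHO) but the carbonyl carbon has H1, so it is not flanked by two carbons.
(B) has a methyl-ester group (-C(=O)OCH3) but one neighbour of the carbonyl carbon is O, not C.
(C) has a carboxylic acid group (-C(=O)OH) but one neighbour of the carbonyl carbon is O, not C.
(D) contains an acetyl/ketone group (-C(=O)CH3), which satisfies every atom and bond constraint.
So the answer is (D).

D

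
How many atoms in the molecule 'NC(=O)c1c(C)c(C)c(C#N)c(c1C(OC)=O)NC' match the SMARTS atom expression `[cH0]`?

6

The query [cH0] means: aromatic carbon with no attached hydrogen (substituted or ring-fusion).
Check the 19 heavy atoms by environment: 6× c (aromatic, H0) → match; 4× C (H3) → no; 1× N (H1) → no; 3× C (H0) → no; 3× O (H0) → no; 1× N (H0) → no; 1× N (H2) → no.
That gives 6 matching atoms.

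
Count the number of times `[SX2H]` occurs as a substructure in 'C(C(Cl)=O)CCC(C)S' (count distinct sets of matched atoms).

1

[SX2H] is the SMARTS for a thiol: an aliphatic sulfur with two connections, one being H.
Exactly one fragment in the molecule meets all constraints, giving 1 match.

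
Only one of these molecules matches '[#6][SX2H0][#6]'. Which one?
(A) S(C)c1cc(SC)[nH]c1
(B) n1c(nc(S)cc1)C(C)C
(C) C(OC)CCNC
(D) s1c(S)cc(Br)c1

A

[#6][SX2H0][#6] describes an aliphatic sulfur bridging two carbons with no H on the sulfur (a thioether).
(A) contains a methylthio ether (-SCH3), which satisfies every atom and bond constraint.
(B) has a thiol (-SH) but the sulfur has H1, not H0 bridging two carbons.
(C) has a methoxy ether (-OCH3) but the bridging atom is O, not S.
(D) has a thiol (-SH) but the sulfur has H1, not H0 bridging two carbons.
So the answer is (A).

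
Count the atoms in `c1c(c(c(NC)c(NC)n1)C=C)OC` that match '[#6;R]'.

5

The query [#6;R] means: carbon that is part of a ring.
Check the 14 heavy atoms by environment: 1× n (aromatic, in 6-ring) → no; 5× c (aromatic, in 6-ring) → match; 1× O (acyclic) → no; 5× C (acyclic) → no; 2× N (acyclic) → no.
That gives 5 matching atoms.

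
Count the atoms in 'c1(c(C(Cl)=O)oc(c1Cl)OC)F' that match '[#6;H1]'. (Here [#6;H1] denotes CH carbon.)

0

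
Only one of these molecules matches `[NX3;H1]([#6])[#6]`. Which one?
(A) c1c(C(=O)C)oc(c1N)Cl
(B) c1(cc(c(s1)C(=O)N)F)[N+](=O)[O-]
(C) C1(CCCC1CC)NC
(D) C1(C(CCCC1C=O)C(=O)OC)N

C

[NX3;H1]([#6])[#6] describes a trivalent nitrogen with one H, bonded to two carbons (a secondary amine).
(A) has a primary amino group (-NH2) but the nitrogen has H2 and only one carbon neighbour.
(B) has a primary amide (-C(=O)NH2) but the -C(=O)NH2 nitrogen has H2, not H1.
(C) contains an N-methylamino group (-NHCH3), which satisfies every atom and bond constraint.
(D) has a primary amino group (-NH2) but the nitrogen has H2 and only one carbon neighbour.
So the answer is (C).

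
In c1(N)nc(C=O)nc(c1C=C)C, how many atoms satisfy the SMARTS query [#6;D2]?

2

The query [#6;D2] means: any carbon bonded to exactly two heavy atoms.
Check the 12 heavy atoms by environment: 2× n (aromatic, D2) → no; 4× c (aromatic, D3) → no; 2× C (D1) → no; 2× C (D2) → match; 1× N (D1) → no; 1× O (D1) → no.
That gives 2 matching atoms.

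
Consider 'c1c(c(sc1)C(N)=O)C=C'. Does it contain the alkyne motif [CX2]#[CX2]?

The pattern [CX2]#[CX2] describes a carbon-carbon triple bond — an alkyne.
The closest candidate here is a vinyl group (-CH=CH2), but the C=C is a double bond; both carbons are CX3, not CX2. No other fragment satisfies the full query, so there is no match.

No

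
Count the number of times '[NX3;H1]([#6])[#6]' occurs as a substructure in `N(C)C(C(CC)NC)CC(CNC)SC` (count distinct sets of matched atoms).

3

[NX3;H1]([#6])[#6] is the SMARTS for a secondary amine: a trivalent nitrogen with one H, bonded to two carbons.
The molecule carries 3 separate instances of an N-methylamino group (-NHCH3) meeting every constraint; each maps to a distinct set of atoms, giving 3 matches.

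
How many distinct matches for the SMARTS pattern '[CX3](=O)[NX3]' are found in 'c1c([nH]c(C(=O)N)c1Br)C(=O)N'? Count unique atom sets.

2

[CX3](=O)[NX3] is the SMARTS for an amide: a carbonyl carbon bonded to a trivalent nitrogen.
The molecule carries 2 separate instances of a primary amide (-C(=O)NH2) meeting every constraint; each maps to a distinct set of atoms, giving 2 matches.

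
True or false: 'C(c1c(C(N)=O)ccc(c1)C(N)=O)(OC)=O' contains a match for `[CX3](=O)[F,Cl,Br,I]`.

False

The pattern [CX3](=O)[F,Cl,Br,I] describes a carbonyl carbon bonded to a halogen — an acyl halide.
The closest candidate here is a methyl-ester group (-C(=O)OCH3), but the carbonyl is bonded to -O-C, not to a halogen. No other fragment satisfies the full query, so there is no match.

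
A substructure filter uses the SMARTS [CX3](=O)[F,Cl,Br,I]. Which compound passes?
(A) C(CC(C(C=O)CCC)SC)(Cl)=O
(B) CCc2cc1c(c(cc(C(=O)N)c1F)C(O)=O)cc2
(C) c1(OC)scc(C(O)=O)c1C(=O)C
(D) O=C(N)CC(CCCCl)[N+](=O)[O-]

[CX3](=O)[F,Cl,Br,I] describes a carbonyl carbon bonded to a halogen (an acyl halide).
(A) contains an acyl chloride (-C(=O)Cl), which satisfies every atom and bond constraint.
(B) has a carboxylic acid group (-C(=O)OH) but the carbonyl is bonded to -OH, not to a halogen.
(C) has a carboxylic acid group (-C(=O)OH) but the carbonyl is bonded to -OH, not to a halogen.
(D) has a chloro substituent but the Cl is not on a carbonyl carbon.
So the answer is (A).

A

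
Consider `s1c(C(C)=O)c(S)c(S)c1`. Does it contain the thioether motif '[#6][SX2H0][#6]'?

No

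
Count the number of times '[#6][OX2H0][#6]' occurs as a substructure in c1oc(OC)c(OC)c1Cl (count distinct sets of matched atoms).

2

[#6][OX2H0][#6] is the SMARTS for an ether: an aliphatic oxygen bridging two carbons with no H on the oxygen.
The molecule carries 2 separate instances of a methoxy ether (-OCH3) meeting every constraint; each maps to a distinct set of atoms, giving 2 matches.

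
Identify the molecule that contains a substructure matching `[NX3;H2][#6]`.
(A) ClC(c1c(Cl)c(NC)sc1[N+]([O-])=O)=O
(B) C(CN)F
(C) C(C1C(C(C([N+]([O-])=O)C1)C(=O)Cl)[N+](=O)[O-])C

B

[NX3;H2][#6] describes a trivalent nitrogen with two H attached to carbon (a primary amine).
(A) has an N-methylamino group (-NHCH3) but the nitrogen bears two carbons and only one H (H1), not H2.
(B) contains a primary amino group (-NH2), which satisfies every atom and bond constraint.
(C) has a nitro group (-[N+](=O)[O-]) but the nitrogen is [N+] with no H, not NX3H2.
So the answer is (B).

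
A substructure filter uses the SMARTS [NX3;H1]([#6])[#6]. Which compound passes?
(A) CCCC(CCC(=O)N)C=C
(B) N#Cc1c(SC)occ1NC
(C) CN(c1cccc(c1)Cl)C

[NX3;H1]([#6])[#6] describes a trivalent nitrogen with one H, bonded to two carbons (a secondary amine).
(A) has a primary amide (-C(=O)NH2) but the -C(=O)NH2 nitrogen has H2, not H1.
(B) contains an N-methylamino group (-NHCH3), which satisfies every atom and bond constraint.
(C) has a dimethylamino group (-N(CH3)2) but the nitrogen has H0, not H1.
So the answer is (B).

B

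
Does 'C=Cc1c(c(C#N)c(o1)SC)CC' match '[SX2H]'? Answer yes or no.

The pattern [SX2H] describes an aliphatic sulfur with two connections, one being H — a thiol.
The closest candidate here is a methylthio ether (-SCH3), but the sulfur has H0 (bonded to two carbons), not H1. No other fragment satisfies the full query, so there is no match.

No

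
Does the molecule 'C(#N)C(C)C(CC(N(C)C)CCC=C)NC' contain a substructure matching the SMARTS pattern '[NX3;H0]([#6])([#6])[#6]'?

The pattern [NX3;H0]([#6])([#6])[#6] describes a trivalent nitrogen with no H, bonded to three carbons — a tertiary amine.
The molecule carries a dimethylamino group (-N(CH3)2), whose atoms satisfy every constraint of the query, so the pattern matches.

Yes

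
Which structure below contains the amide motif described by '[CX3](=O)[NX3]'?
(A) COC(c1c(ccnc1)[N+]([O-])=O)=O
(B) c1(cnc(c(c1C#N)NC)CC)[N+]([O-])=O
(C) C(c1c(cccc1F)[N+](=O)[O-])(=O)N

[CX3](=O)[NX3] describes a carbonyl carbon bonded to a trivalent nitrogen (an amide).
(A) has a methyl-ester group (-C(=O)OCH3) but the carbonyl is bonded to O, not to an NX3 nitrogen.
(B) has a nitrile (-C#N) but the nitrile N is NX1 (triple-bonded), not NX3.
(C) contains a primary amide (-C(=O)NH2), which satisfies every atom and bond constraint.
So the answer is (C).

C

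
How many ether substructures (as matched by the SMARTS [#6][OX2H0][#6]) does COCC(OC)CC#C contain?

2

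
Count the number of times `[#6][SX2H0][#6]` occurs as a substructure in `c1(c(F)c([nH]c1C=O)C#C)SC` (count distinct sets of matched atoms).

1

[#6][SX2H0][#6] is the SMARTS for a thioether: an aliphatic sulfur bridging two carbons with no H on the sulfur.
Exactly one fragment in the molecule meets all constraints, giving 1 match.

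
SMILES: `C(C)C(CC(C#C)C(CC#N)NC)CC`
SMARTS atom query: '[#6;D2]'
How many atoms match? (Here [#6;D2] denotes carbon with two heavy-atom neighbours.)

6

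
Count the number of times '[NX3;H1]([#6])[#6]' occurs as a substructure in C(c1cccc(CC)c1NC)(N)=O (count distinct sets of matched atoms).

1

[NX3;H1]([#6])[#6] is the SMARTS for a secondary amine: a trivalent nitrogen with one H, bonded to two carbons.
Exactly one fragment in the molecule meets all constraints, giving 1 match.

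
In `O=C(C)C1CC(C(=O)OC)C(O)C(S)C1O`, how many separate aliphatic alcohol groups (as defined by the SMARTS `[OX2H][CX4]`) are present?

[OX2H][CX4] is the SMARTS for an aliphatic alcohol: a hydroxyl oxygen bound to an sp3 (X4) carbon.
The molecule carries 2 separate instances of a hydroxyl group (-OH) meeting every constraint; each maps to a distinct set of atoms, giving 2 matches.

2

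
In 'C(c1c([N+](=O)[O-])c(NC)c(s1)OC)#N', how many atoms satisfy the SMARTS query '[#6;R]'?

Check the 14 heavy atoms by environment: 1× s (aromatic, in 5-ring) → no; 4× c (aromatic, in 5-ring) → match; 2× N (acyclic) → no; 3× C (acyclic) → no; 1× N (charge +1, acyclic) → no; 1× O (charge -1, acyclic) → no; 2× O (acyclic) → no.
That gives 4 matching atoms.

4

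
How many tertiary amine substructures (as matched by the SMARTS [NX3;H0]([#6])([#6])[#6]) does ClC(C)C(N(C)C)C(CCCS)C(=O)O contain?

1

[NX3;H0]([#6])([#6])[#6] is the SMARTS for a tertiary amine: a trivalent nitrogen with no H, bonded to three carbons.
Exactly one fragment in the molecule meets all constraints, giving 1 match.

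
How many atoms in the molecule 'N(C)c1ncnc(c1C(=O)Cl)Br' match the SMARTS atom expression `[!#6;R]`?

2

The query [!#6;R] means: non-carbon atom that is part of a ring.
Check the 12 heavy atoms by environment: 2× n (aromatic, in 6-ring) → match; 4× c (aromatic, in 6-ring) → no; 1× N (acyclic) → no; 2× C (acyclic) → no; 1× O (acyclic) → no; 1× Cl (acyclic) → no; 1× Br (acyclic) → no.
That gives 2 matching atoms.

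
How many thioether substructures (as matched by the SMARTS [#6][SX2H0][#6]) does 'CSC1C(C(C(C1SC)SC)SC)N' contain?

4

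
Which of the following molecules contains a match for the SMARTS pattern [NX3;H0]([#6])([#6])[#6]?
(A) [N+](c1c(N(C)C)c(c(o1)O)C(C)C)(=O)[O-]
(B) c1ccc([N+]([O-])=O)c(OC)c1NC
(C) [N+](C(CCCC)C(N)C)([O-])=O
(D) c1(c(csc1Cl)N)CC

[NX3;H0]([#6])([#6])[#6] describes a trivalent nitrogen with no H, bonded to three carbons (a tertiary amine).
(A) contains a dimethylamino group (-N(CH3)2), which satisfies every atom and bond constraint.
(B) has an N-methylamino group (-NHCH3) but the nitrogen still has one H (H1), not H0.
(C) has a primary amino group (-NH2) but the nitrogen has H2, not H0 with three carbons.
(D) has a primary amino group (-NH2) but the nitrogen has H2, not H0 with three carbons.
So the answer is (A).

A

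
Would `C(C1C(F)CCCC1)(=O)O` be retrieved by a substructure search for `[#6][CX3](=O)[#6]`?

No

The pattern [#6][CX3](=O)[#6] describes a carbonyl carbon (no H) flanked by two carbons — a ketone.
The closest candidate here is a carboxylic acid group (-C(=O)OH), but one neighbour of the carbonyl carbon is O, not C. No other fragment satisfies the full query, so there is no match.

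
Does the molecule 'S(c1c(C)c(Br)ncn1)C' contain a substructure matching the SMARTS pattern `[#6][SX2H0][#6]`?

The pattern [#6][SX2H0][#6] describes an aliphatic sulfur bridging two carbons with no H on the sulfur — a thioether.
The molecule carries a methylthio ether (-SCH3), whose atoms satisfy every constraint of the query, so the pattern matches.

Yes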